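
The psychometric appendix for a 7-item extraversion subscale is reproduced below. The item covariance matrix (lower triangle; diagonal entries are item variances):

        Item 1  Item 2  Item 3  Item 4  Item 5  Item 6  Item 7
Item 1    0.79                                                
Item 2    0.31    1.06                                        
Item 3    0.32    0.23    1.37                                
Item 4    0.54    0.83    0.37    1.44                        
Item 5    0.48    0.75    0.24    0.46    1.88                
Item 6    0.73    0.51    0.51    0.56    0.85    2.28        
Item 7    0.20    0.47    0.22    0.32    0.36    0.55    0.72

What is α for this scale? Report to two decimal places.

α = 0.78

Σσ²ᵢ = 0.79 + 1.06 + 1.37 + 1.44 + 1.88 + 2.28 + 0.72 = 9.54
Sum of the distinct covariances = 9.81
total variance = 9.54 + 2 × 9.81 = 29.16
α = (k/(k−1))·(1 − Σσ²ᵢ/total variance) = (7/6)·(1 − 9.54/29.16) = 0.78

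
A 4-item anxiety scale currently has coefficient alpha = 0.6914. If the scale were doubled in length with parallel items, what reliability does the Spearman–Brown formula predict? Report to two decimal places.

Length factor m = 2
α' = m·α / (1 + (m−1)·α)
   = 2 × 0.6914 / (1 + (2 − 1) × 0.6914)
   = 1.3828 / 1.6914 = 0.82

predicted reliability = 0.82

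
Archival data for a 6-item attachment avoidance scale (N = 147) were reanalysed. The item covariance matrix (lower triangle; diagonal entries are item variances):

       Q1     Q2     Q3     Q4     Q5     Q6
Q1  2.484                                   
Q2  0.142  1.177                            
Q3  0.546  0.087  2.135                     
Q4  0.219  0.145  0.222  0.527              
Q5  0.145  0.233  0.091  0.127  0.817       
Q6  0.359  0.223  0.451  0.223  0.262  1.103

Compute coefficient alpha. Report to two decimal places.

coefficient alpha = 0.55

ΣVar(i) = 2.484 + 1.177 + 2.135 + 0.527 + 0.817 + 1.103 = 8.243
Sum of the distinct covariances = 3.475
σ²_total = 8.243 + 2 × 3.475 = 15.193
α = (k/(k−1))·(1 − ΣVar(i)/σ²_total) = (6/5)·(1 − 8.243/15.193) = 0.55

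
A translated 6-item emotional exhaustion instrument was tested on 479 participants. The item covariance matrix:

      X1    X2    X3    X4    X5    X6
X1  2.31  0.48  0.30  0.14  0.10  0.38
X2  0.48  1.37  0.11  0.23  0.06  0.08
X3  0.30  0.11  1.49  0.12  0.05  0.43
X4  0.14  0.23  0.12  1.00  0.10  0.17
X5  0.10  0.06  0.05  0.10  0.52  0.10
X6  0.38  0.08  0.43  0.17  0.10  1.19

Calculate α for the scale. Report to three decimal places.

α = 0.504

ΣVar(i) = 2.31 + 1.37 + 1.49 + 1.00 + 0.52 + 1.19 = 7.88
Sum of the distinct covariances = 2.85
σ²_total = 7.88 + 2 × 2.85 = 13.58
α = (k/(k−1))·(1 − ΣVar(i)/σ²_total) = (6/5)·(1 − 7.88/13.58) = 0.504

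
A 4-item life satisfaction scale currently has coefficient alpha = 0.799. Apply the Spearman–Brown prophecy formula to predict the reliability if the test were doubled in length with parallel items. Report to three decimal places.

Length factor m = 2
α' = m·α / (1 + (m−1)·α)
   = 2 × 0.799 / (1 + (2 − 1) × 0.799)
   = 1.5980 / 1.7990 = 0.888

predicted reliability = 0.888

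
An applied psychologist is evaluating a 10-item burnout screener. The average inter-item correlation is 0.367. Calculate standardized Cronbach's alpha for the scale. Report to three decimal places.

Standardized α = k·r̄ / (1 + (k−1)·r̄) = 10 × 0.367 / (1 + 9 × 0.367)
  = 3.6700 / 4.3030 = 0.853

α = 0.853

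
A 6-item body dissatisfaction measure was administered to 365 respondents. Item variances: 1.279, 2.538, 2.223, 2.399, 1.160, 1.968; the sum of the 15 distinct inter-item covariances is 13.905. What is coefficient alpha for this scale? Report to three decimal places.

Σσ²ᵢ = 1.279 + 2.538 + 2.223 + 2.399 + 1.160 + 1.968 = 11.567
Sum of distinct covariances = 13.905
σ²_T = Σσ²ᵢ + 2·Σcov = 11.567 + 2 × 13.905 = 39.377
α = (6/5)·(1 − 11.567/39.377) = 0.847

α = 0.847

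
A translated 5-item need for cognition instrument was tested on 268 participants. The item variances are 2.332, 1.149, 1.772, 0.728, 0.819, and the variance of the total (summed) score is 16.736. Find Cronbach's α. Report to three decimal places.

Cronbach's α = 0.742

ΣVar(i) = 2.332 + 1.149 + 1.772 + 0.728 + 0.819 = 6.800
α = (k/(k−1))·(1 − ΣVar(i)/total variance) = (5/4)·(1 − 6.800/16.736) = 0.742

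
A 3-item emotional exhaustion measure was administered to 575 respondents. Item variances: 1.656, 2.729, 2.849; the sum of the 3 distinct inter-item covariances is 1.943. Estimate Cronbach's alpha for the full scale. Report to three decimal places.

Σσ²ᵢ = 1.656 + 2.729 + 2.849 = 7.234
Sum of distinct covariances = 1.943
σ²_total = Σσ²ᵢ + 2·Σcov = 7.234 + 2 × 1.943 = 11.120
α = (3/2)·(1 − 7.234/11.120) = 0.524

α = 0.524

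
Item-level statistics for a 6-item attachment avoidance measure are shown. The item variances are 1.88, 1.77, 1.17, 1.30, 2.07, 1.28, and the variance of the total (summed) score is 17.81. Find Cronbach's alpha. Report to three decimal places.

Σσ²ᵢ = 1.88 + 1.77 + 1.17 + 1.30 + 2.07 + 1.28 = 9.47
α = (k/(k−1))·(1 − Σσ²ᵢ/Var(T)) = (6/5)·(1 − 9.47/17.81) = 0.562

α = 0.562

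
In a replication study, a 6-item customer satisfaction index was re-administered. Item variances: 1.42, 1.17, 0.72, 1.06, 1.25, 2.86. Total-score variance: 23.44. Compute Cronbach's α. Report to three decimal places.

α = 0.766

sum of item variances = 1.42 + 1.17 + 0.72 + 1.06 + 1.25 + 2.86 = 8.48
α = (k/(k−1))·(1 − sum of item variances/total variance) = (6/5)·(1 − 8.48/23.44) = 0.766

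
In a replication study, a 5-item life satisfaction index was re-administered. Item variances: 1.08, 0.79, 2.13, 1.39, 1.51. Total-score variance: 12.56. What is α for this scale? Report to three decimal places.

sum of item variances = 1.08 + 0.79 + 2.13 + 1.39 + 1.51 = 6.90
α = (k/(k−1))·(1 − sum of item variances/total variance) = (5/4)·(1 − 6.90/12.56) = 0.563

α = 0.563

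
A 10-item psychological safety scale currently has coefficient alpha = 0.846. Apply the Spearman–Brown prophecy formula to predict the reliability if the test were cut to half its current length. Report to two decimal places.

Length factor m = 1/2
α' = m·α / (1 − (1−m)·α)
   = 1/2 × 0.846 / (1 − (1 − 1/2) × 0.846)
   = 0.4230 / 0.5770 = 0.73

predicted reliability = 0.73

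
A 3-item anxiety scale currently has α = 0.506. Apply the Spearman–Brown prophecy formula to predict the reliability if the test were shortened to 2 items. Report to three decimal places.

Length factor m = 2/3 = 0.6667
α' = m·α / (1 − (1−m)·α)
   = 2/3 × 0.506 / (1 − (1 − 2/3) × 0.506)
   = 0.3373 / 0.8313 = 0.406

predicted reliability = 0.406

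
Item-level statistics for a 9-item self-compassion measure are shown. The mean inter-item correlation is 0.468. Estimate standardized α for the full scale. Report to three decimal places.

Standardized α = k·r̄ / (1 + (k−1)·r̄) = 9 × 0.468 / (1 + 8 × 0.468)
  = 4.2120 / 4.7440 = 0.888

α = 0.888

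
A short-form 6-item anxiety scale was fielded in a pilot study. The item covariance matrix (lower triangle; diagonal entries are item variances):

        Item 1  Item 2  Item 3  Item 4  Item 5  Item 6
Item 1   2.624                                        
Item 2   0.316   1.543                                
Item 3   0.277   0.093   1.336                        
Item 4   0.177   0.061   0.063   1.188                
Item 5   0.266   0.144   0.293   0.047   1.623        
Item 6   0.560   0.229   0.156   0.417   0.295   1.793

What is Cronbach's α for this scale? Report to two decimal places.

Cronbach's α = 0.48

ΣVar(i) = 2.624 + 1.543 + 1.336 + 1.188 + 1.623 + 1.793 = 10.107
Sum of the distinct covariances = 3.394
σ²_T = 10.107 + 2 × 3.394 = 16.895
α = (k/(k−1))·(1 − ΣVar(i)/σ²_T) = (6/5)·(1 − 10.107/16.895) = 0.48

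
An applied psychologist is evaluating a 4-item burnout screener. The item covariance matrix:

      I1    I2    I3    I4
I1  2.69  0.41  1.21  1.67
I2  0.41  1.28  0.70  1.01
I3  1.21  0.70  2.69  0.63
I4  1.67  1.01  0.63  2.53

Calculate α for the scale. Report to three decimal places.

Σσ²ᵢ = 2.69 + 1.28 + 2.69 + 2.53 = 9.19
Σ_{i<j} σ_ij = 5.63
σ²_T = 9.19 + 2 × 5.63 = 20.45
α = (k/(k−1))·(1 − Σσ²ᵢ/σ²_T) = (4/3)·(1 − 9.19/20.45) = 0.734

α = 0.734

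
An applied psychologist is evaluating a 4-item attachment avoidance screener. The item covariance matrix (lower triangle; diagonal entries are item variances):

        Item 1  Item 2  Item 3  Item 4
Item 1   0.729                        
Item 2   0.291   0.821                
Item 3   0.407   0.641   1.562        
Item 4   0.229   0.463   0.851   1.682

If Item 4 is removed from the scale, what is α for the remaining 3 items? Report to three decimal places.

α = 0.694

Remaining items: Item 1, Item 2, Item 3 (k = 3).
Σσᵢ² = 0.729 + 0.821 + 1.562 = 3.112
σ²_T = 3.112 + 2 × 1.339 = 5.790
α (item deleted) = (3/2)·(1 − 3.112/5.790) = 0.694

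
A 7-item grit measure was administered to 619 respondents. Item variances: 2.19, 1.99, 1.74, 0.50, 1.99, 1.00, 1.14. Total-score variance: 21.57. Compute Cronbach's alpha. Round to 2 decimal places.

Cronbach's alpha = 0.60

ΣVar(i) = 2.19 + 1.99 + 1.74 + 0.50 + 1.99 + 1.00 + 1.14 = 10.55
α = (k/(k−1))·(1 − ΣVar(i)/total variance) = (7/6)·(1 − 10.55/21.57) = 0.60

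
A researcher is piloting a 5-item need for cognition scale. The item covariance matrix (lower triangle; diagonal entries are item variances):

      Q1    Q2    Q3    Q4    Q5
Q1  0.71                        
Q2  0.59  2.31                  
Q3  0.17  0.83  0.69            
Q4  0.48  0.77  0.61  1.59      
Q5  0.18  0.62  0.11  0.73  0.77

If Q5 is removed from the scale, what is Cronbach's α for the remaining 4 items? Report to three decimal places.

Remaining items: Q1, Q2, Q3, Q4 (k = 4).
ΣVar(i) = 0.71 + 2.31 + 0.69 + 1.59 = 5.30
total variance = 5.30 + 2 × 3.45 = 12.20
α (item deleted) = (4/3)·(1 − 5.30/12.20) = 0.754

Cronbach's α = 0.754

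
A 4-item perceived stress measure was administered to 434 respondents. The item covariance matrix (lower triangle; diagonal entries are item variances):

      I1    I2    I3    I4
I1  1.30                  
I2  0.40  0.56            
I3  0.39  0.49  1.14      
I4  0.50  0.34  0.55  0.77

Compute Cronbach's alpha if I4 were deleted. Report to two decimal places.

Remaining items: I1, I2, I3 (k = 3).
Σσᵢ² = 1.30 + 0.56 + 1.14 = 3.00
σ²_T = 3.00 + 2 × 1.28 = 5.56
α (item deleted) = (3/2)·(1 − 3.00/5.56) = 0.69

Cronbach's alpha = 0.69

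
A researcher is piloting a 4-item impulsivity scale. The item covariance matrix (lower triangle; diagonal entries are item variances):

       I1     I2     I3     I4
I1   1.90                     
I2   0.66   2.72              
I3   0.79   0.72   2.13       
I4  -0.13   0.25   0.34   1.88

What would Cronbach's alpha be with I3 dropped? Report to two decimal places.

Cronbach's alpha = 0.29

Remaining items: I1, I2, I4 (k = 3).
ΣVar(i) = 1.90 + 2.72 + 1.88 = 6.50
Var(T) = 6.50 + 2 × 0.78 = 8.06
α (item deleted) = (3/2)·(1 − 6.50/8.06) = 0.29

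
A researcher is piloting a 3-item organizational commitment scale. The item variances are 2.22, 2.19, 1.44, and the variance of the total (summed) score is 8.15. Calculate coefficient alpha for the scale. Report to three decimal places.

coefficient alpha = 0.423

Σσ²ᵢ = 2.22 + 2.19 + 1.44 = 5.85
α = (k/(k−1))·(1 − Σσ²ᵢ/σ²_T) = (3/2)·(1 − 5.85/8.15) = 0.423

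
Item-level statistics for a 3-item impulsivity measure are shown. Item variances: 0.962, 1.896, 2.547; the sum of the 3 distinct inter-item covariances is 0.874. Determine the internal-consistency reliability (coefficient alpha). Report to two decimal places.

Σσᵢ² = 0.962 + 1.896 + 2.547 = 5.405
Sum of distinct covariances = 0.874
σ²_total = Σσᵢ² + 2·Σcov = 5.405 + 2 × 0.874 = 7.153
α = (3/2)·(1 − 5.405/7.153) = 0.37

coefficient alpha = 0.37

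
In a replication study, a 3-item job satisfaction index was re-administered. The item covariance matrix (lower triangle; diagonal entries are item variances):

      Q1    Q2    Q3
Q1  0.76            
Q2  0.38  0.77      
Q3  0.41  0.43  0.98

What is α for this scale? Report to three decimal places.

Σσᵢ² = 0.76 + 0.77 + 0.98 = 2.51
Σ_{i<j} σ_ij = 1.22
σ²_total = 2.51 + 2 × 1.22 = 4.95
α = (k/(k−1))·(1 − Σσᵢ²/σ²_total) = (3/2)·(1 − 2.51/4.95) = 0.739

α = 0.739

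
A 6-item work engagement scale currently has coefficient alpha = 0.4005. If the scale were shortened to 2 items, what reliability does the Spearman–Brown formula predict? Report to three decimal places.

predicted reliability = 0.182

Length factor m = 2/6 = 0.3333
α' = m·α / (1 − (1−m)·α)
   = 2/6 × 0.4005 / (1 − (1 − 2/6) × 0.4005)
   = 0.1335 / 0.7330 = 0.182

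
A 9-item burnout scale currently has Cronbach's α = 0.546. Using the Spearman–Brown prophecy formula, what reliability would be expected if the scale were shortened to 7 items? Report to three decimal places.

predicted reliability = 0.483

Length factor m = 7/9 = 0.7778
α' = m·α / (1 − (1−m)·α)
   = 7/9 × 0.546 / (1 − (1 − 7/9) × 0.546)
   = 0.4247 / 0.8787 = 0.483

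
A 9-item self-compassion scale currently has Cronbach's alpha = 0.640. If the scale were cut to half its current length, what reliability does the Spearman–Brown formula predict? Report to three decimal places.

predicted reliability = 0.471

Length factor m = 1/2
α' = m·α / (1 − (1−m)·α)
   = 1/2 × 0.640 / (1 − (1 − 1/2) × 0.640)
   = 0.3200 / 0.6800 = 0.471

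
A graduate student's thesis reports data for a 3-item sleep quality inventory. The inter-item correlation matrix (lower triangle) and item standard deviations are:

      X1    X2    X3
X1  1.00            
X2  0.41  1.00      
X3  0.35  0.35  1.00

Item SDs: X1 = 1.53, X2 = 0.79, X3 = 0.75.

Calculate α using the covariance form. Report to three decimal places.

α = 0.578

Σσ²ᵢ = 1.53² + 0.79² + 0.75² = 3.5275
Covariances σ_ij = r_ij · s_i · s_j:
  σ(X1,X2) = 0.41 × 1.53 × 0.79 = 0.4956
  σ(X1,X3) = 0.35 × 1.53 × 0.75 = 0.4016
  σ(X2,X3) = 0.35 × 0.79 × 0.75 = 0.2074
σ²_T = Σσ²ᵢ + 2·Σσ_ij = 3.5275 + 2 × 1.1046 = 5.7367
α = (3/2)·(1 − 3.5275/5.7367) = 0.578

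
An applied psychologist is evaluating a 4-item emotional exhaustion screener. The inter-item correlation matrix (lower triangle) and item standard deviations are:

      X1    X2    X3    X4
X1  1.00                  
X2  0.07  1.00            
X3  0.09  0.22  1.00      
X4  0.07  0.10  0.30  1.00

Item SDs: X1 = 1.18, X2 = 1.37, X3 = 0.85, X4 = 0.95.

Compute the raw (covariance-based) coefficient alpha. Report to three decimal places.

Σσ²ᵢ = 1.18² + 1.37² + 0.85² + 0.95² = 4.8943
Covariances σ_ij = r_ij · s_i · s_j:
  σ(X1,X2) = 0.07 × 1.18 × 1.37 = 0.1132
  σ(X1,X3) = 0.09 × 1.18 × 0.85 = 0.0903
  σ(X1,X4) = 0.07 × 1.18 × 0.95 = 0.0785
  σ(X2,X3) = 0.22 × 1.37 × 0.85 = 0.2562
  σ(X2,X4) = 0.10 × 1.37 × 0.95 = 0.1302
  σ(X3,X4) = 0.30 × 0.85 × 0.95 = 0.2422
σ²_T = Σσ²ᵢ + 2·Σσ_ij = 4.8943 + 2 × 0.9106 = 6.7155
α = (4/3)·(1 − 4.8943/6.7155) = 0.362

coefficient alpha = 0.362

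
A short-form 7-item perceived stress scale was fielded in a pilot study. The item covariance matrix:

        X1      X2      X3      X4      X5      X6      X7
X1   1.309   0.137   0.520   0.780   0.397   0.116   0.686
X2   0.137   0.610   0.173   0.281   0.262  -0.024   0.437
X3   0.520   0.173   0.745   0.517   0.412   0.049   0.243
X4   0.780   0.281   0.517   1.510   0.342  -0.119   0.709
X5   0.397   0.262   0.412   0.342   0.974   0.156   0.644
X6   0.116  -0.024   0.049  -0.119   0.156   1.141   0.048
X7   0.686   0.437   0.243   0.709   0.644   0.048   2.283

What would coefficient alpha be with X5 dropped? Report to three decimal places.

Remaining items: X1, X2, X3, X4, X6, X7 (k = 6).
sum of item variances = 1.309 + 0.610 + 0.745 + 1.510 + 1.141 + 2.283 = 7.598
σ²_total = 7.598 + 2 × 4.553 = 16.704
α (item deleted) = (6/5)·(1 − 7.598/16.704) = 0.654

α = 0.654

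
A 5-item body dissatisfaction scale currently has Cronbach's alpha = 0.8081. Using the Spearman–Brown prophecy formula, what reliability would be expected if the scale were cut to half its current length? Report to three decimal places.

Length factor m = 1/2
α' = m·α / (1 − (1−m)·α)
   = 1/2 × 0.8081 / (1 − (1 − 1/2) × 0.8081)
   = 0.4041 / 0.5959 = 0.678

predicted reliability = 0.678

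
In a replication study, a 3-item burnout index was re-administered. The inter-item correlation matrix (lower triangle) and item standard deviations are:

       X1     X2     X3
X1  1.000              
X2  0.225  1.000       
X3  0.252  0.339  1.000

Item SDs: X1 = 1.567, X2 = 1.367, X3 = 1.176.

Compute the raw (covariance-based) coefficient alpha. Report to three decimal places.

α = 0.515

Σσ²ᵢ = 1.567² + 1.367² + 1.176² = 5.7072
Covariances σ_ij = r_ij · s_i · s_j:
  σ(X1,X2) = 0.225 × 1.567 × 1.367 = 0.4820
  σ(X1,X3) = 0.252 × 1.567 × 1.176 = 0.4644
  σ(X2,X3) = 0.339 × 1.367 × 1.176 = 0.5450
σ²_T = Σσ²ᵢ + 2·Σσ_ij = 5.7072 + 2 × 1.4914 = 8.6900
α = (3/2)·(1 − 5.7072/8.6900) = 0.515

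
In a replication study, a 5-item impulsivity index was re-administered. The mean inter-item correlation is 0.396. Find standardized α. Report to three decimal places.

α = 0.766

Standardized α = k·r̄ / (1 + (k−1)·r̄) = 5 × 0.396 / (1 + 4 × 0.396)
  = 1.9800 / 2.5840 = 0.766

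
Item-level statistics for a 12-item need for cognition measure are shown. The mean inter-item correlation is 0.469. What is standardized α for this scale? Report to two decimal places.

standardized α = 0.91

Standardized α = k·r̄ / (1 + (k−1)·r̄) = 12 × 0.469 / (1 + 11 × 0.469)
  = 5.6280 / 6.1590 = 0.91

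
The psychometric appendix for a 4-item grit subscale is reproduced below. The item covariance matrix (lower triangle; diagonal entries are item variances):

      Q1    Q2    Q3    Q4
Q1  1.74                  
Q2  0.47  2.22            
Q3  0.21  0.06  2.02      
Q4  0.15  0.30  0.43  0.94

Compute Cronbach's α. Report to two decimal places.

Cronbach's α = 0.43

sum of item variances = 1.74 + 2.22 + 2.02 + 0.94 = 6.92
Sum of the distinct covariances = 1.62
total variance = 6.92 + 2 × 1.62 = 10.16
α = (k/(k−1))·(1 − sum of item variances/total variance) = (4/3)·(1 − 6.92/10.16) = 0.43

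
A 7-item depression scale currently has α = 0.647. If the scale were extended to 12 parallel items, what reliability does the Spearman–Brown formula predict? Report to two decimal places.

Length factor m = 12/7 = 1.7143
α' = m·α / (1 + (m−1)·α)
   = 12/7 × 0.647 / (1 + (12/7 − 1) × 0.647)
   = 1.1091 / 1.4621 = 0.76

predicted reliability = 0.76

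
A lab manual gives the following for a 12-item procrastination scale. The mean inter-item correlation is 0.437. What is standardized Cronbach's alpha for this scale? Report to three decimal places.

Standardized α = k·r̄ / (1 + (k−1)·r̄) = 12 × 0.437 / (1 + 11 × 0.437)
  = 5.2440 / 5.8070 = 0.903

α = 0.903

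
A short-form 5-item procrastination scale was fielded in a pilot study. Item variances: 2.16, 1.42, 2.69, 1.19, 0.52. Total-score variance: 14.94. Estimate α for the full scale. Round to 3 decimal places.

α = 0.582

Σσᵢ² = 2.16 + 1.42 + 2.69 + 1.19 + 0.52 = 7.98
α = (k/(k−1))·(1 − Σσᵢ²/total variance) = (5/4)·(1 − 7.98/14.94) = 0.582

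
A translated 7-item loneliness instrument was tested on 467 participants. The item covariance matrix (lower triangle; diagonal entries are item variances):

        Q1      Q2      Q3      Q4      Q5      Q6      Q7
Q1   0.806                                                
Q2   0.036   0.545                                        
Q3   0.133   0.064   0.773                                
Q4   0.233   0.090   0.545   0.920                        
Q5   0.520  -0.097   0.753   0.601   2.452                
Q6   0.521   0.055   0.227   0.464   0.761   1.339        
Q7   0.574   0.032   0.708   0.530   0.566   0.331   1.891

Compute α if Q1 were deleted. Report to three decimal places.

Remaining items: Q2, Q3, Q4, Q5, Q6, Q7 (k = 6).
Σσᵢ² = 0.545 + 0.773 + 0.920 + 2.452 + 1.339 + 1.891 = 7.920
σ²_total = 7.920 + 2 × 5.630 = 19.180
α (item deleted) = (6/5)·(1 − 7.920/19.180) = 0.704

α = 0.704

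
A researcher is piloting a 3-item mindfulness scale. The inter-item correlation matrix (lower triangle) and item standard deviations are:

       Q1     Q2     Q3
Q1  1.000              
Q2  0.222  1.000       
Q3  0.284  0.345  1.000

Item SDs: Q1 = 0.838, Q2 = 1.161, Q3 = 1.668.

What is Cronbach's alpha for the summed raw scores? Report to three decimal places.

Σσ²ᵢ = 0.838² + 1.161² + 1.668² = 4.8324
Covariances σ_ij = r_ij · s_i · s_j:
  σ(Q1,Q2) = 0.222 × 0.838 × 1.161 = 0.2160
  σ(Q1,Q3) = 0.284 × 0.838 × 1.668 = 0.3970
  σ(Q2,Q3) = 0.345 × 1.161 × 1.668 = 0.6681
σ²_T = Σσ²ᵢ + 2·Σσ_ij = 4.8324 + 2 × 1.2811 = 7.3946
α = (3/2)·(1 − 4.8324/7.3946) = 0.520

Cronbach's alpha = 0.520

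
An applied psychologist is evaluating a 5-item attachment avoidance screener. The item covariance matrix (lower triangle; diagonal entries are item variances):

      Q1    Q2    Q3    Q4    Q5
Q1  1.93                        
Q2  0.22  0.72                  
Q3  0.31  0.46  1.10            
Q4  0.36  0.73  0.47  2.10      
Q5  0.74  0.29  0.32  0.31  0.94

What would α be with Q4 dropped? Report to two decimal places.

Remaining items: Q1, Q2, Q3, Q5 (k = 4).
ΣVar(i) = 1.93 + 0.72 + 1.10 + 0.94 = 4.69
Var(T) = 4.69 + 2 × 2.34 = 9.37
α (item deleted) = (4/3)·(1 − 4.69/9.37) = 0.67

α = 0.67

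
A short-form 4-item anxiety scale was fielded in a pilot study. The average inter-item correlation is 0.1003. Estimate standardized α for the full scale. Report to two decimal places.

α = 0.31

Standardized α = k·r̄ / (1 + (k−1)·r̄) = 4 × 0.1003 / (1 + 3 × 0.1003)
  = 0.4012 / 1.3009 = 0.31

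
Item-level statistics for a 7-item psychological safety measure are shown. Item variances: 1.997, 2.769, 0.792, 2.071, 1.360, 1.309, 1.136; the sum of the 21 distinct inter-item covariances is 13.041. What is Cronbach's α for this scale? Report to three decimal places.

α = 0.811

ΣVar(i) = 1.997 + 2.769 + 0.792 + 2.071 + 1.360 + 1.309 + 1.136 = 11.434
Sum of distinct covariances = 13.041
σ²_total = ΣVar(i) + 2·Σcov = 11.434 + 2 × 13.041 = 37.516
α = (7/6)·(1 − 11.434/37.516) = 0.811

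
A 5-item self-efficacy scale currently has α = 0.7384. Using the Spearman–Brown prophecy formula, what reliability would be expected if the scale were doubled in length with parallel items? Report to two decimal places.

predicted reliability = 0.85

Length factor m = 2
α' = m·α / (1 + (m−1)·α)
   = 2 × 0.7384 / (1 + (2 − 1) × 0.7384)
   = 1.4768 / 1.7384 = 0.85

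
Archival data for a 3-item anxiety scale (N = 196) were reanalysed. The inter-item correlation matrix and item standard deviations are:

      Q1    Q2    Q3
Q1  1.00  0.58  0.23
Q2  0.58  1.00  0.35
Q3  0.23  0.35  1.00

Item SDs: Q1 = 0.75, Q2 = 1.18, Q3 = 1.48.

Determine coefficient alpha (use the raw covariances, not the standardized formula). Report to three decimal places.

coefficient alpha = 0.599

Σσ²ᵢ = 0.75² + 1.18² + 1.48² = 4.1453
Covariances σ_ij = r_ij · s_i · s_j:
  σ(Q1,Q2) = 0.58 × 0.75 × 1.18 = 0.5133
  σ(Q1,Q3) = 0.23 × 0.75 × 1.48 = 0.2553
  σ(Q2,Q3) = 0.35 × 1.18 × 1.48 = 0.6112
σ²_T = Σσ²ᵢ + 2·Σσ_ij = 4.1453 + 2 × 1.3798 = 6.9049
α = (3/2)·(1 − 4.1453/6.9049) = 0.599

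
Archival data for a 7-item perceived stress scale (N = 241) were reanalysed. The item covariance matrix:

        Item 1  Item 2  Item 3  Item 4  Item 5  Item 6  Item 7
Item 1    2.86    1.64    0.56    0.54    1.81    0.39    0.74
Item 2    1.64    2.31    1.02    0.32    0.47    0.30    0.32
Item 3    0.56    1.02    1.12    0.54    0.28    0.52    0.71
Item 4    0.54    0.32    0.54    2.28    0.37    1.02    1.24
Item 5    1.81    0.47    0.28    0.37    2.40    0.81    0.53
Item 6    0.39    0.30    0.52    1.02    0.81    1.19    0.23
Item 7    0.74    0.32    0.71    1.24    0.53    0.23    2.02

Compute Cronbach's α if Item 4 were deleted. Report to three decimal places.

α = 0.761

Remaining items: Item 1, Item 2, Item 3, Item 5, Item 6, Item 7 (k = 6).
ΣVar(i) = 2.86 + 2.31 + 1.12 + 2.40 + 1.19 + 2.02 = 11.90
total variance = 11.90 + 2 × 10.33 = 32.56
α (item deleted) = (6/5)·(1 − 11.90/32.56) = 0.761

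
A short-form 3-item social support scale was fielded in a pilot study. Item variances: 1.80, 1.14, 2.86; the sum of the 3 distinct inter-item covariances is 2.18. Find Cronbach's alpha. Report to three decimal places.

Σσᵢ² = 1.80 + 1.14 + 2.86 = 5.80
Sum of distinct covariances = 2.18
total variance = Σσᵢ² + 2·Σcov = 5.80 + 2 × 2.18 = 10.16
α = (3/2)·(1 − 5.80/10.16) = 0.644

Cronbach's alpha = 0.644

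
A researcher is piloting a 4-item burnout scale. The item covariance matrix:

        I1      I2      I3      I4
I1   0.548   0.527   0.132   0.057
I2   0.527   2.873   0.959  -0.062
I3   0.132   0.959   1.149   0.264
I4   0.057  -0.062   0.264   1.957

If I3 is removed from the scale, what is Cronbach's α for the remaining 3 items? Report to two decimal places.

Cronbach's α = 0.24

Remaining items: I1, I2, I4 (k = 3).
sum of item variances = 0.548 + 2.873 + 1.957 = 5.378
Var(T) = 5.378 + 2 × 0.522 = 6.422
α (item deleted) = (3/2)·(1 − 5.378/6.422) = 0.24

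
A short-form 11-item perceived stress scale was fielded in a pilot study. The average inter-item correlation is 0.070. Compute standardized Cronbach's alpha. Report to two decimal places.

Standardized α = k·r̄ / (1 + (k−1)·r̄) = 11 × 0.070 / (1 + 10 × 0.070)
  = 0.7700 / 1.7000 = 0.45

α = 0.45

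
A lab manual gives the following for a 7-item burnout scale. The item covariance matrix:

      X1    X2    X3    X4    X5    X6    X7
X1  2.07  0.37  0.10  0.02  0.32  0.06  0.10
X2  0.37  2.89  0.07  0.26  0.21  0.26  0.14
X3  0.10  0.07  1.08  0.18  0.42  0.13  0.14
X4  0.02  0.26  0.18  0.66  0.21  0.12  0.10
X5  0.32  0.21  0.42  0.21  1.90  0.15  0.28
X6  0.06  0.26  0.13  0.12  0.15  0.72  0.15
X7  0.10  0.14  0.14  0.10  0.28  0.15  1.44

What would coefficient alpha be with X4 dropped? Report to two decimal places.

Remaining items: X1, X2, X3, X5, X6, X7 (k = 6).
Σσ²ᵢ = 2.07 + 2.89 + 1.08 + 1.90 + 0.72 + 1.44 = 10.10
σ²_total = 10.10 + 2 × 2.90 = 15.90
α (item deleted) = (6/5)·(1 − 10.10/15.90) = 0.44

coefficient alpha = 0.44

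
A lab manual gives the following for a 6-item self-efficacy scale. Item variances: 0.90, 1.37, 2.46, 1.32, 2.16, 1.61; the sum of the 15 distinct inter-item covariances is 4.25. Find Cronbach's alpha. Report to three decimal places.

ΣVar(i) = 0.90 + 1.37 + 2.46 + 1.32 + 2.16 + 1.61 = 9.82
Sum of distinct covariances = 4.25
total variance = ΣVar(i) + 2·Σcov = 9.82 + 2 × 4.25 = 18.32
α = (6/5)·(1 − 9.82/18.32) = 0.557

Cronbach's alpha = 0.557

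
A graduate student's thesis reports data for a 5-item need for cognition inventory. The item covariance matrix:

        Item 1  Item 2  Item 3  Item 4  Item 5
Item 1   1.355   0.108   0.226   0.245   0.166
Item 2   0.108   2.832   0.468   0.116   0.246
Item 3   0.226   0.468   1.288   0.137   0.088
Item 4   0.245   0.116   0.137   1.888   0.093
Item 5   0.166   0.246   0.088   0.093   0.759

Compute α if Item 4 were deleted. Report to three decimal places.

α = 0.393

Remaining items: Item 1, Item 2, Item 3, Item 5 (k = 4).
Σσ²ᵢ = 1.355 + 2.832 + 1.288 + 0.759 = 6.234
σ²_T = 6.234 + 2 × 1.302 = 8.838
α (item deleted) = (4/3)·(1 − 6.234/8.838) = 0.393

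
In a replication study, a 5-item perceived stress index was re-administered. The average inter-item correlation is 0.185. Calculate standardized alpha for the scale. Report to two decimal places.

Standardized α = k·r̄ / (1 + (k−1)·r̄) = 5 × 0.185 / (1 + 4 × 0.185)
  = 0.9250 / 1.7400 = 0.53

standardized alpha = 0.53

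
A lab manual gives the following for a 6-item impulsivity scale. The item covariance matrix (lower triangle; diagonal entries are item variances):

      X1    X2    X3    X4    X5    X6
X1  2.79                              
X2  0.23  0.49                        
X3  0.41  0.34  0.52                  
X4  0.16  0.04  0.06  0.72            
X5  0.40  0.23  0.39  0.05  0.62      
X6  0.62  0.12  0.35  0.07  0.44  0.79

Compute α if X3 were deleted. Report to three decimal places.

Remaining items: X1, X2, X4, X5, X6 (k = 5).
Σσᵢ² = 2.79 + 0.49 + 0.72 + 0.62 + 0.79 = 5.41
σ²_T = 5.41 + 2 × 2.36 = 10.13
α (item deleted) = (5/4)·(1 − 5.41/10.13) = 0.582

α = 0.582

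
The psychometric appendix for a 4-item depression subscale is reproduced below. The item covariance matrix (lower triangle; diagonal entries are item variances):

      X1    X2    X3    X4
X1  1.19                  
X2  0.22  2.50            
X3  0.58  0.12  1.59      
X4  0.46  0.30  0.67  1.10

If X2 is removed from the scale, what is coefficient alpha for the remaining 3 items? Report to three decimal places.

coefficient alpha = 0.703

Remaining items: X1, X3, X4 (k = 3).
sum of item variances = 1.19 + 1.59 + 1.10 = 3.88
σ²_T = 3.88 + 2 × 1.71 = 7.30
α (item deleted) = (3/2)·(1 − 3.88/7.30) = 0.703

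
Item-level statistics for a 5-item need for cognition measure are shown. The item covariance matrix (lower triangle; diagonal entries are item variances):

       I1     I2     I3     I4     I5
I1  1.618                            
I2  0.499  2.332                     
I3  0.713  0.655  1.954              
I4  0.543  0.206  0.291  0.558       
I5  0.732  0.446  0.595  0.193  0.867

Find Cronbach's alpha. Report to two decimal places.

Cronbach's alpha = 0.71

sum of item variances = 1.618 + 2.332 + 1.954 + 0.558 + 0.867 = 7.329
Σ_{i<j} σ_ij = 4.873
σ²_total = 7.329 + 2 × 4.873 = 17.075
α = (k/(k−1))·(1 − sum of item variances/σ²_total) = (5/4)·(1 − 7.329/17.075) = 0.71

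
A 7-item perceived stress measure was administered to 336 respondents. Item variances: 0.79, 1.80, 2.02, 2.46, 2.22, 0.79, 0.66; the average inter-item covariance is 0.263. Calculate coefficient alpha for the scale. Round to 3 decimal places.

coefficient alpha = 0.592

Σσᵢ² = 0.79 + 1.80 + 2.02 + 2.46 + 2.22 + 0.79 + 0.66 = 10.74
Sum of the 21 distinct covariances = 21 × 0.263 = 5.523
σ²_total = Σσᵢ² + 2·Σcov = 10.74 + 2 × 5.523 = 21.786
α = (7/6)·(1 − 10.74/21.786) = 0.592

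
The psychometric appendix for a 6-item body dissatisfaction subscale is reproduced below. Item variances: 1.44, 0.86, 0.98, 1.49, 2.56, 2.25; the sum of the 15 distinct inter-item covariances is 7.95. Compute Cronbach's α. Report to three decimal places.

ΣVar(i) = 1.44 + 0.86 + 0.98 + 1.49 + 2.56 + 2.25 = 9.58
Sum of distinct covariances = 7.95
Var(T) = ΣVar(i) + 2·Σcov = 9.58 + 2 × 7.95 = 25.48
α = (6/5)·(1 − 9.58/25.48) = 0.749

Cronbach's α = 0.749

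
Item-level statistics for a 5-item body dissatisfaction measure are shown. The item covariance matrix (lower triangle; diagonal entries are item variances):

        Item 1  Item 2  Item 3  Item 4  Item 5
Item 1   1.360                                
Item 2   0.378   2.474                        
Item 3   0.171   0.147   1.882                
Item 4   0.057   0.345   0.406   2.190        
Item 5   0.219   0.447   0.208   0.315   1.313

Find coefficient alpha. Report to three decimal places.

Σσᵢ² = 1.360 + 2.474 + 1.882 + 2.190 + 1.313 = 9.219
Sum of off-diagonal covariances = 2.693
Var(T) = 9.219 + 2 × 2.693 = 14.605
α = (k/(k−1))·(1 − Σσᵢ²/Var(T)) = (5/4)·(1 − 9.219/14.605) = 0.461

α = 0.461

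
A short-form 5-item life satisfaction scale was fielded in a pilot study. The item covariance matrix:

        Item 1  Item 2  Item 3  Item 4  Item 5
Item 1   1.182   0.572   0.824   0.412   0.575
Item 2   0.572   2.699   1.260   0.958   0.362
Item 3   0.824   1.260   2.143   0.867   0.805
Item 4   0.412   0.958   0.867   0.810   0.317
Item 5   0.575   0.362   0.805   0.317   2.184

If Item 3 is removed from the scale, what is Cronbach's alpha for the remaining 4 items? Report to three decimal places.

Cronbach's alpha = 0.642

Remaining items: Item 1, Item 2, Item 4, Item 5 (k = 4).
Σσ²ᵢ = 1.182 + 2.699 + 0.810 + 2.184 = 6.875
σ²_T = 6.875 + 2 × 3.196 = 13.267
α (item deleted) = (4/3)·(1 − 6.875/13.267) = 0.642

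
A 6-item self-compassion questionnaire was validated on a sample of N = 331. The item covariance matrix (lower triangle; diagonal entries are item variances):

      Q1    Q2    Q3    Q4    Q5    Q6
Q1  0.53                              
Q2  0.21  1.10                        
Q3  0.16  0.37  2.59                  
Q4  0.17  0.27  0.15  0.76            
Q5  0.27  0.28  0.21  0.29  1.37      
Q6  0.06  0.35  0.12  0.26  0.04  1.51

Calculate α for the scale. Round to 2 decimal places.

ΣVar(i) = 0.53 + 1.10 + 2.59 + 0.76 + 1.37 + 1.51 = 7.86
Σ_{i<j} σ_ij = 3.21
σ²_T = 7.86 + 2 × 3.21 = 14.28
α = (k/(k−1))·(1 − ΣVar(i)/σ²_T) = (6/5)·(1 − 7.86/14.28) = 0.54

α = 0.54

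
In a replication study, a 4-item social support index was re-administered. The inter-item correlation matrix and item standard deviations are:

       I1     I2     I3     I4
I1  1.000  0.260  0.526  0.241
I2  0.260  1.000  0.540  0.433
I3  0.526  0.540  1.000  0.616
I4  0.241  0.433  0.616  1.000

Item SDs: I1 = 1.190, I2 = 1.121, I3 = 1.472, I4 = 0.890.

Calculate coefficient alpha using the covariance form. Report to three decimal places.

α = 0.753

Σσ²ᵢ = 1.190² + 1.121² + 1.472² + 0.890² = 5.6316
Covariances σ_ij = r_ij · s_i · s_j:
  σ(I1,I2) = 0.260 × 1.190 × 1.121 = 0.3468
  σ(I1,I3) = 0.526 × 1.190 × 1.472 = 0.9214
  σ(I1,I4) = 0.241 × 1.190 × 0.890 = 0.2552
  σ(I2,I3) = 0.540 × 1.121 × 1.472 = 0.8911
  σ(I2,I4) = 0.433 × 1.121 × 0.890 = 0.4320
  σ(I3,I4) = 0.616 × 1.472 × 0.890 = 0.8070
σ²_T = Σσ²ᵢ + 2·Σσ_ij = 5.6316 + 2 × 3.6535 = 12.9386
α = (4/3)·(1 − 5.6316/12.9386) = 0.753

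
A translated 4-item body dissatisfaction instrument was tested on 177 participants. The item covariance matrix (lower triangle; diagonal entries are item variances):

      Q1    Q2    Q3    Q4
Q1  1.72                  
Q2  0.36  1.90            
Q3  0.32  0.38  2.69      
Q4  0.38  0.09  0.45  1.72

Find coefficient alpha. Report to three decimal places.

Σσᵢ² = 1.72 + 1.90 + 2.69 + 1.72 = 8.03
Sum of the distinct covariances = 1.98
σ²_total = 8.03 + 2 × 1.98 = 11.99
α = (k/(k−1))·(1 − Σσᵢ²/σ²_total) = (4/3)·(1 − 8.03/11.99) = 0.440

coefficient alpha = 0.440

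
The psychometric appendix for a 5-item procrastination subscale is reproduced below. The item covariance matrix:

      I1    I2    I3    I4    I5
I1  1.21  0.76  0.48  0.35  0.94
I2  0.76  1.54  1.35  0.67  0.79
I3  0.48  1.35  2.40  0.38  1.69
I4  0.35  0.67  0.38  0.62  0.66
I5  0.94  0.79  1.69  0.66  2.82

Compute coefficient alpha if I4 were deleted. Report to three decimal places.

Remaining items: I1, I2, I3, I5 (k = 4).
Σσ²ᵢ = 1.21 + 1.54 + 2.40 + 2.82 = 7.97
total variance = 7.97 + 2 × 6.01 = 19.99
α (item deleted) = (4/3)·(1 − 7.97/19.99) = 0.802

coefficient alpha = 0.802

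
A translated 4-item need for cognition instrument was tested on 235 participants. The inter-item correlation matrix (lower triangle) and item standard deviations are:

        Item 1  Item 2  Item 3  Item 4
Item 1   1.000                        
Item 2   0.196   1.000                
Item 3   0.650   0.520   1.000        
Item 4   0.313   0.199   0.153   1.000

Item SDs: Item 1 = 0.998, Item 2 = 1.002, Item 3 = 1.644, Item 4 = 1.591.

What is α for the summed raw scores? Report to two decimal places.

α = 0.64

Σσ²ᵢ = 0.998² + 1.002² + 1.644² + 1.591² = 7.2340
Covariances σ_ij = r_ij · s_i · s_j:
  σ(Item 1,Item 2) = 0.196 × 0.998 × 1.002 = 0.1960
  σ(Item 1,Item 3) = 0.650 × 0.998 × 1.644 = 1.0665
  σ(Item 1,Item 4) = 0.313 × 0.998 × 1.591 = 0.4970
  σ(Item 2,Item 3) = 0.520 × 1.002 × 1.644 = 0.8566
  σ(Item 2,Item 4) = 0.199 × 1.002 × 1.591 = 0.3172
  σ(Item 3,Item 4) = 0.153 × 1.644 × 1.591 = 0.4002
σ²_T = Σσ²ᵢ + 2·Σσ_ij = 7.2340 + 2 × 3.3335 = 13.9010
α = (4/3)·(1 − 7.2340/13.9010) = 0.64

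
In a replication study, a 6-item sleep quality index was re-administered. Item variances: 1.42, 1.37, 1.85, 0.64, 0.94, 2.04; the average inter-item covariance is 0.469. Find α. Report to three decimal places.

sum of item variances = 1.42 + 1.37 + 1.85 + 0.64 + 0.94 + 2.04 = 8.26
Sum of the 15 distinct covariances = 15 × 0.469 = 7.035
Var(T) = sum of item variances + 2·Σcov = 8.26 + 2 × 7.035 = 22.330
α = (6/5)·(1 − 8.26/22.330) = 0.756

α = 0.756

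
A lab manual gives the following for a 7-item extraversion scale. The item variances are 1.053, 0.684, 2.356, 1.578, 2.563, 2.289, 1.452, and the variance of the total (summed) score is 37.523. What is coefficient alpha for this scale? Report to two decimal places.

sum of item variances = 1.053 + 0.684 + 2.356 + 1.578 + 2.563 + 2.289 + 1.452 = 11.975
α = (k/(k−1))·(1 − sum of item variances/σ²_T) = (7/6)·(1 − 11.975/37.523) = 0.79

α = 0.79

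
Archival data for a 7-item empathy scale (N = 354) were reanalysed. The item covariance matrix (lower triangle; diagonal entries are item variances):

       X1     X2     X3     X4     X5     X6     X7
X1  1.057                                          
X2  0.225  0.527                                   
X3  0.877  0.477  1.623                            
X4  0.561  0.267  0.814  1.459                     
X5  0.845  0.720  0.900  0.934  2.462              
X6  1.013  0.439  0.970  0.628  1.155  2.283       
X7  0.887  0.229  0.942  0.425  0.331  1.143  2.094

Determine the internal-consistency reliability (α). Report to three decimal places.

α = 0.840

Σσᵢ² = 1.057 + 0.527 + 1.623 + 1.459 + 2.462 + 2.283 + 2.094 = 11.505
Sum of off-diagonal covariances = 14.782
σ²_T = 11.505 + 2 × 14.782 = 41.069
α = (k/(k−1))·(1 − Σσᵢ²/σ²_T) = (7/6)·(1 − 11.505/41.069) = 0.840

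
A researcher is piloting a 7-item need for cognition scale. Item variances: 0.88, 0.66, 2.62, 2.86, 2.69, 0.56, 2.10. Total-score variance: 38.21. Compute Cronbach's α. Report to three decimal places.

α = 0.789

ΣVar(i) = 0.88 + 0.66 + 2.62 + 2.86 + 2.69 + 0.56 + 2.10 = 12.37
α = (k/(k−1))·(1 − ΣVar(i)/σ²_total) = (7/6)·(1 − 12.37/38.21) = 0.789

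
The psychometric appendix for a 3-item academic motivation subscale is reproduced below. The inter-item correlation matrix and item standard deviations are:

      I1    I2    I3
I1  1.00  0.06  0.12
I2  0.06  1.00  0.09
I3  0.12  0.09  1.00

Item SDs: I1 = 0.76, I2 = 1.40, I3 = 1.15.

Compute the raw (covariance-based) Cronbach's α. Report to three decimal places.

Σσ²ᵢ = 0.76² + 1.40² + 1.15² = 3.8601
Covariances σ_ij = r_ij · s_i · s_j:
  σ(I1,I2) = 0.06 × 0.76 × 1.40 = 0.0638
  σ(I1,I3) = 0.12 × 0.76 × 1.15 = 0.1049
  σ(I2,I3) = 0.09 × 1.40 × 1.15 = 0.1449
σ²_T = Σσ²ᵢ + 2·Σσ_ij = 3.8601 + 2 × 0.3136 = 4.4873
α = (3/2)·(1 − 3.8601/4.4873) = 0.210

α = 0.210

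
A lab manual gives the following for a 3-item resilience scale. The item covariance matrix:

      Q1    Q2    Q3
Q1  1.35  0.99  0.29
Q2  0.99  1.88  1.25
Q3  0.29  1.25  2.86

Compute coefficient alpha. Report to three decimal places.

sum of item variances = 1.35 + 1.88 + 2.86 = 6.09
Sum of off-diagonal covariances = 2.53
σ²_total = 6.09 + 2 × 2.53 = 11.15
α = (k/(k−1))·(1 − sum of item variances/σ²_total) = (3/2)·(1 − 6.09/11.15) = 0.681

coefficient alpha = 0.681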